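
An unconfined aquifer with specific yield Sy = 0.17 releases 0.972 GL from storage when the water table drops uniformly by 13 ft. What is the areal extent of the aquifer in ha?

Δh = 13 ft = 3.962 m
ΔV = 0.972 GL = 9.72 × 10^5 m³
A = ΔV / (Sy × Δh) = 9.72 × 10^5 / (0.17 × 3.962) = 1.443 × 10^6 m²
A = 1.443 × 10^6 m² = 144.3 ha

A ≈ 144 ha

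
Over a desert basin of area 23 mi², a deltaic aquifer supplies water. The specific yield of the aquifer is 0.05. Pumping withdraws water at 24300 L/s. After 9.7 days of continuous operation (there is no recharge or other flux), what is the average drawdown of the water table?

Δh ≈ 6.84 m

A = 23 mi² = 5.957 × 10^7 m²
Q = 24300 L/s = 2.1 × 10^6 m³/d
ΔV = Q × t = 2.1 × 10^6 m³/d × 9.7 d = 2.037 × 10^7 m³
Δh = ΔV / (Sy × A) = 2.037 × 10^7 / (0.05 × 5.957 × 10^7) = 6.837 m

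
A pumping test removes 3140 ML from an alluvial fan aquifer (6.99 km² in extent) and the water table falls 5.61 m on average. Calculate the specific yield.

A = 6.99 km² = 6.99 × 10^6 m²
ΔV = 3140 ML = 3.14 × 10^6 m³
Sy = ΔV / (A × Δh) = 3.14 × 10^6 m³ / (6.99 × 10^6 m² × 5.61 m) = 0.08007

Sy ≈ 0.08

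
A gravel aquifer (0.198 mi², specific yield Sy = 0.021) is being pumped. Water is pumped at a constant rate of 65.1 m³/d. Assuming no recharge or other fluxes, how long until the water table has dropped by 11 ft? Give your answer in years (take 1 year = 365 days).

t ≈ 1.52 years

A = 0.198 mi² = 5.128 × 10^5 m²
Δh = 11 ft = 3.353 m
ΔV = Sy × A × Δh = 0.021 × 5.128 × 10^5 × 3.353 = 36110 m³
t = ΔV / Q = 36110 m³ / 65.1 m³/d = 554.6 d
t = 554.6 d ≈ 1.52 years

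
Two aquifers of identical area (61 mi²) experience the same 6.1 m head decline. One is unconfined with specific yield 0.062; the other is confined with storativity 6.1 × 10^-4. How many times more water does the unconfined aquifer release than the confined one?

ΔV_u / ΔV_c ≈ 102

A = 61 mi² = 1.58 × 10^8 m²
Unconfined: ΔV_u = Sy × A × Δh = 0.062 × 1.58 × 10^8 × 6.1 = 5.975 × 10^7 m³
Confined: ΔV_c = S × A × Δh = 6.1 × 10^-4 × 1.58 × 10^8 × 6.1 = 5.879 × 10^5 m³
Ratio = ΔV_u / ΔV_c = Sy / S = 0.062 / 6.1 × 10^-4 = 101.6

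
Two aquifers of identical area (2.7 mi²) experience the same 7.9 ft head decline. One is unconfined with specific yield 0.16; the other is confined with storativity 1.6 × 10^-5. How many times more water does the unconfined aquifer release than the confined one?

ΔV_u / ΔV_c ≈ 10000

A = 2.7 mi² = 6.993 × 10^6 m²
Δh = 7.9 ft = 2.408 m
Unconfined: ΔV_u = Sy × A × Δh = 0.16 × 6.993 × 10^6 × 2.408 = 2.694 × 10^6 m³
Confined: ΔV_c = S × A × Δh = 1.6 × 10^-5 × 6.993 × 10^6 × 2.408 = 269.4 m³
Ratio = ΔV_u / ΔV_c = Sy / S = 0.16 / 1.6 × 10^-5 = 10000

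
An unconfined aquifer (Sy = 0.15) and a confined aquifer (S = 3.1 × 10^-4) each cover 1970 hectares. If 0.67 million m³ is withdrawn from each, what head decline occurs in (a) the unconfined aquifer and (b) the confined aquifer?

A = 1970 hectares = 1.97 × 10^7 m²
ΔV = 0.67 million m³ = 6.7 × 10^5 m³
Unconfined: Δh_u = ΔV/(Sy·A) = 6.7 × 10^5/(0.15 × 1.97 × 10^7) = 0.2267 m
Confined: Δh_c = ΔV/(S·A) = 6.7 × 10^5/(3.1 × 10^-4 × 1.97 × 10^7) = 109.7 m

Δh_u ≈ 0.227 m; Δh_c ≈ 110 m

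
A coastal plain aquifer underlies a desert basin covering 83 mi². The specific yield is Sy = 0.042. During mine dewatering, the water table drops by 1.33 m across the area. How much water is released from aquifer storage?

A = 83 mi² = 2.15 × 10^8 m²
ΔV = Sy × A × Δh = 0.042 × 2.15 × 10^8 m² × 1.33 m = 1.201 × 10^7 m³

ΔV ≈ 1.2 × 10^7 m³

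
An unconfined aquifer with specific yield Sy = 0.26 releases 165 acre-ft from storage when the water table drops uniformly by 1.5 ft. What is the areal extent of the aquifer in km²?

Δh = 1.5 ft = 0.4572 m
ΔV = 165 acre-ft = 2.035 × 10^5 m³
A = ΔV / (Sy × Δh) = 2.035 × 10^5 / (0.26 × 0.4572) = 1.712 × 10^6 m²
A = 1.712 × 10^6 m² = 1.712 km²

A ≈ 1.71 km²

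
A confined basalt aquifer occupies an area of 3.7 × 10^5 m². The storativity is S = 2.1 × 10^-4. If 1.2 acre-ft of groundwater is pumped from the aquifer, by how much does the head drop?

Δh ≈ 19 m

ΔV = 1.2 acre-ft = 1480 m³
Δh = ΔV / (S × A) = 1480 m³ / (2.1 × 10^-4 × 3.7 × 10^5 m²) = 19.05 m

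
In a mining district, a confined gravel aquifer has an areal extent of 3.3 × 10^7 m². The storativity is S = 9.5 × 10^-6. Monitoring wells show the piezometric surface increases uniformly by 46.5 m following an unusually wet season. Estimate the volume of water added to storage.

ΔV ≈ 14600 m³

ΔV = S × A × Δh = 9.5 × 10^-6 × 3.3 × 10^7 m² × 46.5 m = 14580 m³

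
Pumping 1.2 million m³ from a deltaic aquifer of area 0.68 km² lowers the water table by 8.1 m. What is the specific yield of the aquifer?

Sy ≈ 0.22

A = 0.68 km² = 6.8 × 10^5 m²
ΔV = 1.2 million m³ = 1.2 × 10^6 m³
Sy = ΔV / (A × Δh) = 1.2 × 10^6 m³ / (6.8 × 10^5 m² × 8.1 m) = 0.2179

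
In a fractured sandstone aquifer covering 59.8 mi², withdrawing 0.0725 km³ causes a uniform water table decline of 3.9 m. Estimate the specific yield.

Sy ≈ 0.12

A = 59.8 mi² = 1.549 × 10^8 m²
ΔV = 0.0725 km³ = 7.25 × 10^7 m³
Sy = ΔV / (A × Δh) = 7.25 × 10^7 m³ / (1.549 × 10^8 m² × 3.9 m) = 0.12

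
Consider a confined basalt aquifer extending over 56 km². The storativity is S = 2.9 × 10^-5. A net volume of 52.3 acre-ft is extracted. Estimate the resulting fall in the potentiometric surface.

Δh ≈ 39.7 m

A = 56 km² = 5.6 × 10^7 m²
ΔV = 52.3 acre-ft = 64510 m³
Δh = ΔV / (S × A) = 64510 m³ / (2.9 × 10^-5 × 5.6 × 10^7 m²) = 39.72 m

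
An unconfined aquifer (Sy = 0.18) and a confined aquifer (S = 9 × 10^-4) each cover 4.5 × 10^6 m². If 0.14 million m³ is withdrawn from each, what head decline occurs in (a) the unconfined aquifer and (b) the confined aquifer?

Δh_u ≈ 0.173 m; Δh_c ≈ 34.6 m

ΔV = 0.14 million m³ = 1.4 × 10^5 m³
Unconfined: Δh_u = ΔV/(Sy·A) = 1.4 × 10^5/(0.18 × 4.5 × 10^6) = 0.1728 m
Confined: Δh_c = ΔV/(S·A) = 1.4 × 10^5/(9 × 10^-4 × 4.5 × 10^6) = 34.57 m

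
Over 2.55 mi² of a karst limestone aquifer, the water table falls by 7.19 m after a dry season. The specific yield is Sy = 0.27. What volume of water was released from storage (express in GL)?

A = 2.55 mi² = 6.604 × 10^6 m²
ΔV = Sy × A × Δh = 0.27 × 6.604 × 10^6 m² × 7.19 m = 1.282 × 10^7 m³
ΔV = 1.282 × 10^7 m³ = 12.82 GL

ΔV ≈ 12.8 GL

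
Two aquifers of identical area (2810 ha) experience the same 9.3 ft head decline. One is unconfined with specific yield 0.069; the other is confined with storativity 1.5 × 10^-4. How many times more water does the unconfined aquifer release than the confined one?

ΔV_u / ΔV_c ≈ 460

A = 2810 ha = 2.81 × 10^7 m²
Δh = 9.3 ft = 2.835 m
Unconfined: ΔV_u = Sy × A × Δh = 0.069 × 2.81 × 10^7 × 2.835 = 5.496 × 10^6 m³
Confined: ΔV_c = S × A × Δh = 1.5 × 10^-4 × 2.81 × 10^7 × 2.835 = 11950 m³
Ratio = ΔV_u / ΔV_c = Sy / S = 0.069 / 1.5 × 10^-4 = 460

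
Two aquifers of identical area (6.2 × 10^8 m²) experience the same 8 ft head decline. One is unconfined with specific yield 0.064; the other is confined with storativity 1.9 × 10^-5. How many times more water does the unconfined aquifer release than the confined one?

Δh = 8 ft = 2.438 m
Unconfined: ΔV_u = Sy × A × Δh = 0.064 × 6.2 × 10^8 × 2.438 = 9.676 × 10^7 m³
Confined: ΔV_c = S × A × Δh = 1.9 × 10^-5 × 6.2 × 10^8 × 2.438 = 28720 m³
Ratio = ΔV_u / ΔV_c = Sy / S = 0.064 / 1.9 × 10^-5 = 3368

ΔV_u / ΔV_c ≈ 3370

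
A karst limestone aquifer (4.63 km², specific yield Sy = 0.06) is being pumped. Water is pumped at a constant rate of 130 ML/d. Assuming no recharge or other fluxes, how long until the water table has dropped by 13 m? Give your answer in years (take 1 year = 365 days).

A = 4.63 km² = 4.63 × 10^6 m²
ΔV = Sy × A × Δh = 0.06 × 4.63 × 10^6 × 13 = 3.611 × 10^6 m³
Q = 130 ML/d = 1.3 × 10^5 m³/d
t = ΔV / Q = 3.611 × 10^6 m³ / 1.3 × 10^5 m³/d = 27.78 d
t = 27.78 d ≈ 0.07611 years

t ≈ 0.0761 years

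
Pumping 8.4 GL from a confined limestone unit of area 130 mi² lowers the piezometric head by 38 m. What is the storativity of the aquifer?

S ≈ 6.6 × 10^-4

A = 130 mi² = 3.367 × 10^8 m²
ΔV = 8.4 GL = 8.4 × 10^6 m³
S = ΔV / (A × Δh) = 8.4 × 10^6 m³ / (3.367 × 10^8 m² × 38 m) = 6.565 × 10^-4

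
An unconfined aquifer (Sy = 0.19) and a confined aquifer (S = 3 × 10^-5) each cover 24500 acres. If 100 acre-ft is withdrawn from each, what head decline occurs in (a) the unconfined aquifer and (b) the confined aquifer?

Δh_u ≈ 0.00655 m; Δh_c ≈ 41.5 m

A = 24500 acres = 9.915 × 10^7 m²
ΔV = 100 acre-ft = 1.233 × 10^5 m³
Unconfined: Δh_u = ΔV/(Sy·A) = 1.233 × 10^5/(0.19 × 9.915 × 10^7) = 0.006548 m
Confined: Δh_c = ΔV/(S·A) = 1.233 × 10^5/(3 × 10^-5 × 9.915 × 10^7) = 41.47 m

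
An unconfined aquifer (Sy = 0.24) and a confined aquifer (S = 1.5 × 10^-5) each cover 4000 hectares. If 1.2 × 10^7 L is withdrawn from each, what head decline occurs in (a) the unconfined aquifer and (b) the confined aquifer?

A = 4000 hectares = 4 × 10^7 m²
ΔV = 1.2 × 10^7 L = 12000 m³
Unconfined: Δh_u = ΔV/(Sy·A) = 12000/(0.24 × 4 × 10^7) = 0.00125 m
Confined: Δh_c = ΔV/(S·A) = 12000/(1.5 × 10^-5 × 4 × 10^7) = 20 m

Δh_u ≈ 0.00125 m; Δh_c ≈ 20 m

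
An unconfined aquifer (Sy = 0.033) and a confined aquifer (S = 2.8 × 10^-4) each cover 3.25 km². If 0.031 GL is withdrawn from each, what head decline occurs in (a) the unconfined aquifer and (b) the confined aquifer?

Δh_u ≈ 0.289 m; Δh_c ≈ 34.1 m

A = 3.25 km² = 3.25 × 10^6 m²
ΔV = 0.031 GL = 31000 m³
Unconfined: Δh_u = ΔV/(Sy·A) = 31000/(0.033 × 3.25 × 10^6) = 0.289 m
Confined: Δh_c = ΔV/(S·A) = 31000/(2.8 × 10^-4 × 3.25 × 10^6) = 34.07 m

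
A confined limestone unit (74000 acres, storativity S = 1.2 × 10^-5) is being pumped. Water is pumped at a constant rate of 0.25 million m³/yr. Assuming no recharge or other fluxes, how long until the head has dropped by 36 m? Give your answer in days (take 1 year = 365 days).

A = 74000 acres = 2.995 × 10^8 m²
ΔV = S × A × Δh = 1.2 × 10^-5 × 2.995 × 10^8 × 36 = 1.294 × 10^5 m³
Q = 0.25 million m³/yr = 684.9 m³/d
t = ΔV / Q = 1.294 × 10^5 m³ / 684.9 m³/d = 188.9 d

t ≈ 189 days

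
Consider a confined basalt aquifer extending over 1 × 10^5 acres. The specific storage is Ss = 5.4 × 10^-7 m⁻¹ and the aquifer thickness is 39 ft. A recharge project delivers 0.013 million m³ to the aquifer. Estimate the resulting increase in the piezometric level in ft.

Δh ≈ 16.4 ft

b = 39 ft = 11.89 m
S = Ss × b = 5.4 × 10^-7 m⁻¹ × 11.89 m = 6.419 × 10^-6
A = 1 × 10^5 acres = 4.047 × 10^8 m²
ΔV = 0.013 million m³ = 13000 m³
Δh = ΔV / (S × A) = 13000 m³ / (6.419 × 10^-6 × 4.047 × 10^8 m²) = 5.004 m
Δh = 5.004 m = 16.42 ft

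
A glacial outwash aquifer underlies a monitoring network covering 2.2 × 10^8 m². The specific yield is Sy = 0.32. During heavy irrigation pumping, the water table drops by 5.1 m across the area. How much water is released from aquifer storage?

ΔV ≈ 3.59 × 10^8 m³

ΔV = Sy × A × Δh = 0.32 × 2.2 × 10^8 m² × 5.1 m = 3.59 × 10^8 m³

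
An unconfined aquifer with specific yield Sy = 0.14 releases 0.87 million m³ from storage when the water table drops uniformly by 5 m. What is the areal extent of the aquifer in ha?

A ≈ 124 ha

ΔV = 0.87 million m³ = 8.7 × 10^5 m³
A = ΔV / (Sy × Δh) = 8.7 × 10^5 / (0.14 × 5) = 1.243 × 10^6 m²
A = 1.243 × 10^6 m² = 124.3 ha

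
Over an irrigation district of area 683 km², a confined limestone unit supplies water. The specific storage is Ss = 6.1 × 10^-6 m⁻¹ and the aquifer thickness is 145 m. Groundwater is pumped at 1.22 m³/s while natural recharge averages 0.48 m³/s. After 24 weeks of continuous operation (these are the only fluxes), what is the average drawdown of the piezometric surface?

S = Ss × b = 6.1 × 10^-6 m⁻¹ × 145 m = 8.845 × 10^-4
A = 683 km² = 6.83 × 10^8 m²
Net abstraction = 1.22 − 0.48 = 0.74 m³/s
Q_net = 0.74 m³/s = 63940 m³/d
t = 24 weeks = 168 d
ΔV = Q × t = 63940 m³/d × 168 d = 1.074 × 10^7 m³
Δh = ΔV / (S × A) = 1.074 × 10^7 / (8.845 × 10^-4 × 6.83 × 10^8) = 17.78 m

Δh ≈ 17.8 m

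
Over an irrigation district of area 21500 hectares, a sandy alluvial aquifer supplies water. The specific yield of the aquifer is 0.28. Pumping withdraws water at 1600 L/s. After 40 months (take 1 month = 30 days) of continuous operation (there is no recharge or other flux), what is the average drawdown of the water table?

A = 21500 hectares = 2.15 × 10^8 m²
Q = 1600 L/s = 1.382 × 10^5 m³/d
t = 40 months = 1200 d
ΔV = Q × t = 1.382 × 10^5 m³/d × 1200 d = 1.659 × 10^8 m³
Δh = ΔV / (Sy × A) = 1.659 × 10^8 / (0.28 × 2.15 × 10^8) = 2.756 m

Δh ≈ 2.76 m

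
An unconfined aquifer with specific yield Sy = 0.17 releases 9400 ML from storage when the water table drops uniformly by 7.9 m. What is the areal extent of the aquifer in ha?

ΔV = 9400 ML = 9.4 × 10^6 m³
A = ΔV / (Sy × Δh) = 9.4 × 10^6 / (0.17 × 7.9) = 6.999 × 10^6 m²
A = 6.999 × 10^6 m² = 699.9 ha

A ≈ 700 ha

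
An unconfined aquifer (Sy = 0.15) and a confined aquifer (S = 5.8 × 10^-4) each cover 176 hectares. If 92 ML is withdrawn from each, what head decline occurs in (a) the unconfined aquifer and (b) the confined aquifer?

A = 176 hectares = 1.76 × 10^6 m²
ΔV = 92 ML = 92000 m³
Unconfined: Δh_u = ΔV/(Sy·A) = 92000/(0.15 × 1.76 × 10^6) = 0.3485 m
Confined: Δh_c = ΔV/(S·A) = 92000/(5.8 × 10^-4 × 1.76 × 10^6) = 90.13 m

Δh_u ≈ 0.348 m; Δh_c ≈ 90.1 m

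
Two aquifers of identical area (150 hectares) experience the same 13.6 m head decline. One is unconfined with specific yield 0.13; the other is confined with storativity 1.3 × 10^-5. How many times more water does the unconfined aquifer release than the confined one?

ΔV_u / ΔV_c ≈ 10000

A = 150 hectares = 1.5 × 10^6 m²
Unconfined: ΔV_u = Sy × A × Δh = 0.13 × 1.5 × 10^6 × 13.6 = 2.652 × 10^6 m³
Confined: ΔV_c = S × A × Δh = 1.3 × 10^-5 × 1.5 × 10^6 × 13.6 = 265.2 m³
Ratio = ΔV_u / ΔV_c = Sy / S = 0.13 / 1.3 × 10^-5 = 10000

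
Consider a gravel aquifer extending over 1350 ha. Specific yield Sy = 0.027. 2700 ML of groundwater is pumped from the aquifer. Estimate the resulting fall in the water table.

A = 1350 ha = 1.35 × 10^7 m²
ΔV = 2700 ML = 2.7 × 10^6 m³
Δh = ΔV / (Sy × A) = 2.7 × 10^6 m³ / (0.027 × 1.35 × 10^7 m²) = 7.407 m

Δh ≈ 7.41 m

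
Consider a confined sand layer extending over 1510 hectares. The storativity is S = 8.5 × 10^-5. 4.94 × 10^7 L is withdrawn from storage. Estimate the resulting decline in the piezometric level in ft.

Δh ≈ 126 ft

A = 1510 hectares = 1.51 × 10^7 m²
ΔV = 4.94 × 10^7 L = 49400 m³
Δh = ΔV / (S × A) = 49400 m³ / (8.5 × 10^-5 × 1.51 × 10^7 m²) = 38.49 m
Δh = 38.49 m = 126.3 ft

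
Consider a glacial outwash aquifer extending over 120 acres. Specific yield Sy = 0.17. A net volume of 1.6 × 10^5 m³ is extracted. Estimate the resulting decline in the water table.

A = 120 acres = 4.856 × 10^5 m²
Δh = ΔV / (Sy × A) = 1.6 × 10^5 m³ / (0.17 × 4.856 × 10^5 m²) = 1.938 m

Δh ≈ 1.94 m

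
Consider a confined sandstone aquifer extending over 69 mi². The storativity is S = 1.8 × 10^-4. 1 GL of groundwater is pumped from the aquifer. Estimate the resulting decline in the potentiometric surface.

A = 69 mi² = 1.787 × 10^8 m²
ΔV = 1 GL = 1 × 10^6 m³
Δh = ΔV / (S × A) = 1 × 10^6 m³ / (1.8 × 10^-4 × 1.787 × 10^8 m²) = 31.09 m

Δh ≈ 31.1 m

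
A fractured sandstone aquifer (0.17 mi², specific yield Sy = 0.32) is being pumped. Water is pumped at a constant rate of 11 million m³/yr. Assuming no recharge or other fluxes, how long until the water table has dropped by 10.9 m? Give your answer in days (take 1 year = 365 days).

t ≈ 51 days

A = 0.17 mi² = 4.403 × 10^5 m²
ΔV = Sy × A × Δh = 0.32 × 4.403 × 10^5 × 10.9 = 1.536 × 10^6 m³
Q = 11 million m³/yr = 30140 m³/d
t = ΔV / Q = 1.536 × 10^6 m³ / 30140 m³/d = 50.96 d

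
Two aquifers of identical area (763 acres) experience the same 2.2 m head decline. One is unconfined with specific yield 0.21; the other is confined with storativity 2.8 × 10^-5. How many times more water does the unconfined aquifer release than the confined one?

ΔV_u / ΔV_c ≈ 7500

A = 763 acres = 3.088 × 10^6 m²
Unconfined: ΔV_u = Sy × A × Δh = 0.21 × 3.088 × 10^6 × 2.2 = 1.427 × 10^6 m³
Confined: ΔV_c = S × A × Δh = 2.8 × 10^-5 × 3.088 × 10^6 × 2.2 = 190.2 m³
Ratio = ΔV_u / ΔV_c = Sy / S = 0.21 / 2.8 × 10^-5 = 7500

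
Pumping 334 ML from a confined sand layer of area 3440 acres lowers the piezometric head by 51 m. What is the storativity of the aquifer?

S ≈ 4.7 × 10^-4

A = 3440 acres = 1.392 × 10^7 m²
ΔV = 334 ML = 3.34 × 10^5 m³
S = ΔV / (A × Δh) = 3.34 × 10^5 m³ / (1.392 × 10^7 m² × 51 m) = 4.704 × 10^-4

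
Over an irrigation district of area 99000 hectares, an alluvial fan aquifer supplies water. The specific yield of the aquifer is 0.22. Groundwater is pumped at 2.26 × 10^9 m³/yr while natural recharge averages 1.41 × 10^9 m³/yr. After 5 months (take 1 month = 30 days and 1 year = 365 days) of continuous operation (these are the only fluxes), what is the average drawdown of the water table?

Δh ≈ 1.6 m

A = 99000 hectares = 9.9 × 10^8 m²
Net abstraction = 2.26 × 10^9 − 1.41 × 10^9 = 8.5 × 10^8 m³/yr
Q_net = 8.5 × 10^8 m³/yr = 2.329 × 10^6 m³/d
t = 5 months = 150 d
ΔV = Q × t = 2.329 × 10^6 m³/d × 150 d = 3.493 × 10^8 m³
Δh = ΔV / (Sy × A) = 3.493 × 10^8 / (0.22 × 9.9 × 10^8) = 1.604 m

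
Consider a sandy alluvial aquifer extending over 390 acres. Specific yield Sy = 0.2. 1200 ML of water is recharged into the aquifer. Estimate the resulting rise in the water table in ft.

A = 390 acres = 1.578 × 10^6 m²
ΔV = 1200 ML = 1.2 × 10^6 m³
Δh = ΔV / (Sy × A) = 1.2 × 10^6 m³ / (0.2 × 1.578 × 10^6 m²) = 3.802 m
Δh = 3.802 m = 12.47 ft

Δh ≈ 12.5 ft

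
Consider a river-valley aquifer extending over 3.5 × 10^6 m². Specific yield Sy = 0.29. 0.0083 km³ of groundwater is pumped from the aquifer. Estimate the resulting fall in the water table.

ΔV = 0.0083 km³ = 8.3 × 10^6 m³
Δh = ΔV / (Sy × A) = 8.3 × 10^6 m³ / (0.29 × 3.5 × 10^6 m²) = 8.177 m

Δh ≈ 8.18 m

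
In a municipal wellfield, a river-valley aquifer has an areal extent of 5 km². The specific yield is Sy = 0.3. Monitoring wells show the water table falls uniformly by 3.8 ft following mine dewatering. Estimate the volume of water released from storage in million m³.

A = 5 km² = 5 × 10^6 m²
Δh = 3.8 ft = 1.158 m
ΔV = Sy × A × Δh = 0.3 × 5 × 10^6 m² × 1.158 m = 1.737 × 10^6 m³
ΔV = 1.737 × 10^6 m³ = 1.737 million m³

ΔV ≈ 1.74 million m³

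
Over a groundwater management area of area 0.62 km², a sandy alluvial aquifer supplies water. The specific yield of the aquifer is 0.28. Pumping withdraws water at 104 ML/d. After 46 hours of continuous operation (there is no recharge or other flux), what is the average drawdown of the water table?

A = 0.62 km² = 6.2 × 10^5 m²
Q = 104 ML/d = 1.04 × 10^5 m³/d
t = 46 hours = 1.917 d
ΔV = Q × t = 1.04 × 10^5 m³/d × 1.917 d = 1.993 × 10^5 m³
Δh = ΔV / (Sy × A) = 1.993 × 10^5 / (0.28 × 6.2 × 10^5) = 1.148 m

Δh ≈ 1.15 m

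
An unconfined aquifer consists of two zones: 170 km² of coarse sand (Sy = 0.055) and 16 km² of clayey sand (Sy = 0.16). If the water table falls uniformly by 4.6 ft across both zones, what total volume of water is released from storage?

A₁ = 170 km² = 1.7 × 10^8 m²; A₂ = 16 km² = 1.6 × 10^7 m²
Δh = 4.6 ft = 1.402 m
ΔV₁ = 0.055 × 1.7 × 10^8 × 1.402 = 1.311 × 10^7 m³
ΔV₂ = 0.16 × 1.6 × 10^7 × 1.402 = 3.589 × 10^6 m³
ΔV = ΔV₁ + ΔV₂ = 1.67 × 10^7 m³

ΔV ≈ 1.67 × 10^7 m³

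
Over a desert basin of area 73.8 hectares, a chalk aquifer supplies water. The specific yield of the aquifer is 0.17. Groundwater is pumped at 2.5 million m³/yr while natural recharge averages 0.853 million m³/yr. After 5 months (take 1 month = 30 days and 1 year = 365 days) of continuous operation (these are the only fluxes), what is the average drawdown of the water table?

Δh ≈ 5.39 m

A = 73.8 hectares = 7.38 × 10^5 m²
Net abstraction = 2.5 − 0.853 = 1.647 million m³/yr
Q_net = 1.647 million m³/yr = 4512 m³/d
t = 5 months = 150 d
ΔV = Q × t = 4512 m³/d × 150 d = 6.768 × 10^5 m³
Δh = ΔV / (Sy × A) = 6.768 × 10^5 / (0.17 × 7.38 × 10^5) = 5.395 m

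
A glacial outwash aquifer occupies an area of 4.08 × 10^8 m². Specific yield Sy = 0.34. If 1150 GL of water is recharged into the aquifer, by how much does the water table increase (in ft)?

ΔV = 1150 GL = 1.15 × 10^9 m³
Δh = ΔV / (Sy × A) = 1.15 × 10^9 m³ / (0.34 × 4.08 × 10^8 m²) = 8.29 m
Δh = 8.29 m = 27.2 ft

Δh ≈ 27.2 ft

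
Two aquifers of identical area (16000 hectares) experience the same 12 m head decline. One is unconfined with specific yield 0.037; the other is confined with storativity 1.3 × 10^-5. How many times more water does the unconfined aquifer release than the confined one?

A = 16000 hectares = 1.6 × 10^8 m²
Unconfined: ΔV_u = Sy × A × Δh = 0.037 × 1.6 × 10^8 × 12 = 7.104 × 10^7 m³
Confined: ΔV_c = S × A × Δh = 1.3 × 10^-5 × 1.6 × 10^8 × 12 = 24960 m³
Ratio = ΔV_u / ΔV_c = Sy / S = 0.037 / 1.3 × 10^-5 = 2846

ΔV_u / ΔV_c ≈ 2850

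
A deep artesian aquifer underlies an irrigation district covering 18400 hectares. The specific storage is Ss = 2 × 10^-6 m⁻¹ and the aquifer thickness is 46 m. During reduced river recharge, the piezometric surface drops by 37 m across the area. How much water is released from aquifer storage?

ΔV ≈ 6.26 × 10^5 m³

S = Ss × b = 2 × 10^-6 m⁻¹ × 46 m = 9.2 × 10^-5
A = 18400 hectares = 1.84 × 10^8 m²
ΔV = S × A × Δh = 9.2 × 10^-5 × 1.84 × 10^8 m² × 37 m = 6.263 × 10^5 m³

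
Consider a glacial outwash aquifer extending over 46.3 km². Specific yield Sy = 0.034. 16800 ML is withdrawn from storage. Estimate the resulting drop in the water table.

A = 46.3 km² = 4.63 × 10^7 m²
ΔV = 16800 ML = 1.68 × 10^7 m³
Δh = ΔV / (Sy × A) = 1.68 × 10^7 m³ / (0.034 × 4.63 × 10^7 m²) = 10.67 m

Δh ≈ 10.7 m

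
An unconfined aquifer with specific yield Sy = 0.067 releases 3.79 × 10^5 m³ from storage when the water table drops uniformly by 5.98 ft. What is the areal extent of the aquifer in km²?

Δh = 5.98 ft = 1.823 m
A = ΔV / (Sy × Δh) = 3.79 × 10^5 / (0.067 × 1.823) = 3.103 × 10^6 m²
A = 3.103 × 10^6 m² = 3.103 km²

A ≈ 3.1 km²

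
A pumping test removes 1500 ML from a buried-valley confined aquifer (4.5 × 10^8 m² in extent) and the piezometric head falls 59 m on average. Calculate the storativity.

ΔV = 1500 ML = 1.5 × 10^6 m³
S = ΔV / (A × Δh) = 1.5 × 10^6 m³ / (4.5 × 10^8 m² × 59 m) = 5.65 × 10^-5

S ≈ 5.6 × 10^-5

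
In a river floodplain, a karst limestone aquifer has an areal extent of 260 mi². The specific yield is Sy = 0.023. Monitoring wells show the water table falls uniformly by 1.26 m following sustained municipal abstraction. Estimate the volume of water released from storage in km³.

ΔV ≈ 0.0195 km³

A = 260 mi² = 6.734 × 10^8 m²
ΔV = Sy × A × Δh = 0.023 × 6.734 × 10^8 m² × 1.26 m = 1.952 × 10^7 m³
ΔV = 1.952 × 10^7 m³ = 0.01952 km³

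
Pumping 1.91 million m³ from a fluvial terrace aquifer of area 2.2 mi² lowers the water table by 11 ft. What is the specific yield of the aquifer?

A = 2.2 mi² = 5.698 × 10^6 m²
Δh = 11 ft = 3.353 m
ΔV = 1.91 million m³ = 1.91 × 10^6 m³
Sy = ΔV / (A × Δh) = 1.91 × 10^6 m³ / (5.698 × 10^6 m² × 3.353 m) = 0.09998

Sy ≈ 0.1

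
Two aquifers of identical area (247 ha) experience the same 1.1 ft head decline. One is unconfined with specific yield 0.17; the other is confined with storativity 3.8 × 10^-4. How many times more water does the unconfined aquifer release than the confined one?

A = 247 ha = 2.47 × 10^6 m²
Δh = 1.1 ft = 0.3353 m
Unconfined: ΔV_u = Sy × A × Δh = 0.17 × 2.47 × 10^6 × 0.3353 = 1.408 × 10^5 m³
Confined: ΔV_c = S × A × Δh = 3.8 × 10^-4 × 2.47 × 10^6 × 0.3353 = 314.7 m³
Ratio = ΔV_u / ΔV_c = Sy / S = 0.17 / 3.8 × 10^-4 = 447.4

ΔV_u / ΔV_c ≈ 447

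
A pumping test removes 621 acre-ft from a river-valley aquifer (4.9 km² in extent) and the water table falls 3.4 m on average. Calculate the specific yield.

Sy ≈ 0.046

A = 4.9 km² = 4.9 × 10^6 m²
ΔV = 621 acre-ft = 7.66 × 10^5 m³
Sy = ΔV / (A × Δh) = 7.66 × 10^5 m³ / (4.9 × 10^6 m² × 3.4 m) = 0.04598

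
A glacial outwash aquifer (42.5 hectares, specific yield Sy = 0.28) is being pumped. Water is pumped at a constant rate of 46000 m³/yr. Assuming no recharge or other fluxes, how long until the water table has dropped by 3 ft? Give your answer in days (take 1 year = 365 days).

A = 42.5 hectares = 4.25 × 10^5 m²
Δh = 3 ft = 0.9144 m
ΔV = Sy × A × Δh = 0.28 × 4.25 × 10^5 × 0.9144 = 1.088 × 10^5 m³
Q = 46000 m³/yr = 126 m³/d
t = ΔV / Q = 1.088 × 10^5 m³ / 126 m³/d = 863.4 d

t ≈ 863 days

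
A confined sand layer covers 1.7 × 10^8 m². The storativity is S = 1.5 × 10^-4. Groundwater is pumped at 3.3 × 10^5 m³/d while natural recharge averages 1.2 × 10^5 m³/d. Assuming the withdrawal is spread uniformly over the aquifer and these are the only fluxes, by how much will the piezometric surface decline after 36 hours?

Δh ≈ 12.4 m

Net abstraction = 3.3 × 10^5 − 1.2 × 10^5 = 2.1 × 10^5 m³/d
t = 36 hours = 1.5 d
ΔV = Q × t = 2.1 × 10^5 m³/d × 1.5 d = 3.15 × 10^5 m³
Δh = ΔV / (S × A) = 3.15 × 10^5 / (1.5 × 10^-4 × 1.7 × 10^8) = 12.35 m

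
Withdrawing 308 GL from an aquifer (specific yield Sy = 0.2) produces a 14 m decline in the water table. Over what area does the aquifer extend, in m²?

ΔV = 308 GL = 3.08 × 10^8 m³
A = ΔV / (Sy × Δh) = 3.08 × 10^8 / (0.2 × 14) = 1.1 × 10^8 m²

A ≈ 1.1 × 10^8 m²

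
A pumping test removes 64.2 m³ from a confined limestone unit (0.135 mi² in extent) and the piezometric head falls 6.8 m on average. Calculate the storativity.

A = 0.135 mi² = 3.496 × 10^5 m²
S = ΔV / (A × Δh) = 64.2 m³ / (3.496 × 10^5 m² × 6.8 m) = 2.7 × 10^-5

S ≈ 2.7 × 10^-5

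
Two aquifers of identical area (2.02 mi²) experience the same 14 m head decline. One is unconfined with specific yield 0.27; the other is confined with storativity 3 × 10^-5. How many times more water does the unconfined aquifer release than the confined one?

A = 2.02 mi² = 5.232 × 10^6 m²
Unconfined: ΔV_u = Sy × A × Δh = 0.27 × 5.232 × 10^6 × 14 = 1.978 × 10^7 m³
Confined: ΔV_c = S × A × Δh = 3 × 10^-5 × 5.232 × 10^6 × 14 = 2197 m³
Ratio = ΔV_u / ΔV_c = Sy / S = 0.27 / 3 × 10^-5 = 9000

ΔV_u / ΔV_c ≈ 9000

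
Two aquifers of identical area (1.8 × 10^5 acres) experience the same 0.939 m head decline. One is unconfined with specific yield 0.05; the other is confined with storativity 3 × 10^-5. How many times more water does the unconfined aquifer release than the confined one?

A = 1.8 × 10^5 acres = 7.284 × 10^8 m²
Unconfined: ΔV_u = Sy × A × Δh = 0.05 × 7.284 × 10^8 × 0.939 = 3.42 × 10^7 m³
Confined: ΔV_c = S × A × Δh = 3 × 10^-5 × 7.284 × 10^8 × 0.939 = 20520 m³
Ratio = ΔV_u / ΔV_c = Sy / S = 0.05 / 3 × 10^-5 = 1667

ΔV_u / ΔV_c ≈ 1670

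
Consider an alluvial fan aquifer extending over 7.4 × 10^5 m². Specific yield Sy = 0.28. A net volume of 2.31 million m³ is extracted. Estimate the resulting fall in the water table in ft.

ΔV = 2.31 million m³ = 2.31 × 10^6 m³
Δh = ΔV / (Sy × A) = 2.31 × 10^6 m³ / (0.28 × 7.4 × 10^5 m²) = 11.15 m
Δh = 11.15 m = 36.58 ft

Δh ≈ 36.6 ft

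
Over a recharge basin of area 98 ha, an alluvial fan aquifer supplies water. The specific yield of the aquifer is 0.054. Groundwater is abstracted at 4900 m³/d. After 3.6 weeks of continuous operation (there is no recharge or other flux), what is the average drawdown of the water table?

Δh ≈ 2.33 m

A = 98 ha = 9.8 × 10^5 m²
t = 3.6 weeks = 25.2 d
ΔV = Q × t = 4900 m³/d × 25.2 d = 1.235 × 10^5 m³
Δh = ΔV / (Sy × A) = 1.235 × 10^5 / (0.054 × 9.8 × 10^5) = 2.333 m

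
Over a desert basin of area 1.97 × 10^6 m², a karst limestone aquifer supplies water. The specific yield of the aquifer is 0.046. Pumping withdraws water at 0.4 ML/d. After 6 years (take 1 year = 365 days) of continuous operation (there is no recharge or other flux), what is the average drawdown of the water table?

Δh ≈ 9.67 m

Q = 0.4 ML/d = 400 m³/d
t = 6 years = 2190 d
ΔV = Q × t = 400 m³/d × 2190 d = 8.76 × 10^5 m³
Δh = ΔV / (Sy × A) = 8.76 × 10^5 / (0.046 × 1.97 × 10^6) = 9.667 m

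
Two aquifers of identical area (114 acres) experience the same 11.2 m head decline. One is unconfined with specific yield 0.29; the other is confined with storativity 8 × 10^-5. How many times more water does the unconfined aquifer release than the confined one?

ΔV_u / ΔV_c ≈ 3620

A = 114 acres = 4.613 × 10^5 m²
Unconfined: ΔV_u = Sy × A × Δh = 0.29 × 4.613 × 10^5 × 11.2 = 1.498 × 10^6 m³
Confined: ΔV_c = S × A × Δh = 8 × 10^-5 × 4.613 × 10^5 × 11.2 = 413.4 m³
Ratio = ΔV_u / ΔV_c = Sy / S = 0.29 / 8 × 10^-5 = 3625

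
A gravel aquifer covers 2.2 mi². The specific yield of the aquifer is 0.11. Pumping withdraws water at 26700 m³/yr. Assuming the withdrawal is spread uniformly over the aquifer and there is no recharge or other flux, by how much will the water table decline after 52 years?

Δh ≈ 2.22 m

A = 2.2 mi² = 5.698 × 10^6 m²
Q = 26700 m³/yr = 73.15 m³/d
t = 52 years = 18980 d
ΔV = Q × t = 73.15 m³/d × 18980 d = 1.388 × 10^6 m³
Δh = ΔV / (Sy × A) = 1.388 × 10^6 / (0.11 × 5.698 × 10^6) = 2.215 m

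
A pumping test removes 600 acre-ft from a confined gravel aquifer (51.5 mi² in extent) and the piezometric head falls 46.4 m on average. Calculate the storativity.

S ≈ 1.2 × 10^-4

A = 51.5 mi² = 1.334 × 10^8 m²
ΔV = 600 acre-ft = 7.401 × 10^5 m³
S = ΔV / (A × Δh) = 7.401 × 10^5 m³ / (1.334 × 10^8 m² × 46.4 m) = 1.196 × 10^-4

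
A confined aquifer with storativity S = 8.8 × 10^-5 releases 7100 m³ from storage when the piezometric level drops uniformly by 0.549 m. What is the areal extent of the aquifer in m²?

A ≈ 1.47 × 10^8 m²

A = ΔV / (S × Δh) = 7100 / (8.8 × 10^-5 × 0.549) = 1.47 × 10^8 m²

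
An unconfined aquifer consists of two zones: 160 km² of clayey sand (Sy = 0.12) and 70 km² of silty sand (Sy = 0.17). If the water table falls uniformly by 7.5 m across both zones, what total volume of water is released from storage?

A₁ = 160 km² = 1.6 × 10^8 m²; A₂ = 70 km² = 7 × 10^7 m²
ΔV₁ = 0.12 × 1.6 × 10^8 × 7.5 = 1.44 × 10^8 m³
ΔV₂ = 0.17 × 7 × 10^7 × 7.5 = 8.925 × 10^7 m³
ΔV = ΔV₁ + ΔV₂ = 2.333 × 10^8 m³

ΔV ≈ 2.33 × 10^8 m³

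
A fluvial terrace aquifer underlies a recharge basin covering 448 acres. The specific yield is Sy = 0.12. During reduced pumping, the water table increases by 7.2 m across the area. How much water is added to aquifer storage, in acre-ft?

ΔV ≈ 1270 acre-ft

A = 448 acres = 1.813 × 10^6 m²
ΔV = Sy × A × Δh = 0.12 × 1.813 × 10^6 m² × 7.2 m = 1.566 × 10^6 m³
ΔV = 1.566 × 10^6 m³ = 1270 acre-ft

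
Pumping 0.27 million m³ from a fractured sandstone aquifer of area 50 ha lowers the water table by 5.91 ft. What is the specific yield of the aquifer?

A = 50 ha = 5 × 10^5 m²
Δh = 5.91 ft = 1.801 m
ΔV = 0.27 million m³ = 2.7 × 10^5 m³
Sy = ΔV / (A × Δh) = 2.7 × 10^5 m³ / (5 × 10^5 m² × 1.801 m) = 0.2998

Sy ≈ 0.3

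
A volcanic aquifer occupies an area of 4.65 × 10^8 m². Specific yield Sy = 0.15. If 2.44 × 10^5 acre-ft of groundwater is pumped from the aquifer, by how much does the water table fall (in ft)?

ΔV = 2.44 × 10^5 acre-ft = 3.01 × 10^8 m³
Δh = ΔV / (Sy × A) = 3.01 × 10^8 m³ / (0.15 × 4.65 × 10^8 m²) = 4.315 m
Δh = 4.315 m = 14.16 ft

Δh ≈ 14.2 ft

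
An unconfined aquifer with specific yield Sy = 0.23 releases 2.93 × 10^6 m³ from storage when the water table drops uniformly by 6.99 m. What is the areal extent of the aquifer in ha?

A = ΔV / (Sy × Δh) = 2.93 × 10^6 / (0.23 × 6.99) = 1.822 × 10^6 m²
A = 1.822 × 10^6 m² = 182.2 ha

A ≈ 182 ha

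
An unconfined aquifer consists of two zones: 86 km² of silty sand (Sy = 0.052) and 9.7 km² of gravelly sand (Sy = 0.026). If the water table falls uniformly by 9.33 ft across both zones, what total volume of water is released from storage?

ΔV ≈ 1.34 × 10^7 m³

A₁ = 86 km² = 8.6 × 10^7 m²; A₂ = 9.7 km² = 9.7 × 10^6 m²
Δh = 9.33 ft = 2.844 m
ΔV₁ = 0.052 × 8.6 × 10^7 × 2.844 = 1.272 × 10^7 m³
ΔV₂ = 0.026 × 9.7 × 10^6 × 2.844 = 7.172 × 10^5 m³
ΔV = ΔV₁ + ΔV₂ = 1.343 × 10^7 m³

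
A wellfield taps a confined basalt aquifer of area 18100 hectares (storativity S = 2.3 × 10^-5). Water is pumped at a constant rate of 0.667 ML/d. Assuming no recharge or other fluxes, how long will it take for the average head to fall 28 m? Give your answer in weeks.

A = 18100 hectares = 1.81 × 10^8 m²
ΔV = S × A × Δh = 2.3 × 10^-5 × 1.81 × 10^8 × 28 = 1.166 × 10^5 m³
Q = 0.667 ML/d = 667 m³/d
t = ΔV / Q = 1.166 × 10^5 m³ / 667 m³/d = 174.8 d
t = 174.8 d ≈ 24.97 weeks

t ≈ 25 weeks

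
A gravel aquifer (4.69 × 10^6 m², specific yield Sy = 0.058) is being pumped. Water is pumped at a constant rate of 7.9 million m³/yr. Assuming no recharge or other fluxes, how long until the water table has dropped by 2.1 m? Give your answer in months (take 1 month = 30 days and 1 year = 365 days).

ΔV = Sy × A × Δh = 0.058 × 4.69 × 10^6 × 2.1 = 5.712 × 10^5 m³
Q = 7.9 million m³/yr = 21640 m³/d
t = ΔV / Q = 5.712 × 10^5 m³ / 21640 m³/d = 26.39 d
t = 26.39 d ≈ 0.8798 months

t ≈ 0.88 months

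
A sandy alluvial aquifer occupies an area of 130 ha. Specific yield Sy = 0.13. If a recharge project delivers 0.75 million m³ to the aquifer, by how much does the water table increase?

A = 130 ha = 1.3 × 10^6 m²
ΔV = 0.75 million m³ = 7.5 × 10^5 m³
Δh = ΔV / (Sy × A) = 7.5 × 10^5 m³ / (0.13 × 1.3 × 10^6 m²) = 4.438 m

Δh ≈ 4.44 m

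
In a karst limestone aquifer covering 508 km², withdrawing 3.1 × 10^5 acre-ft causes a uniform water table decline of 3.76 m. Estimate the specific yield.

A = 508 km² = 5.08 × 10^8 m²
ΔV = 3.1 × 10^5 acre-ft = 3.824 × 10^8 m³
Sy = ΔV / (A × Δh) = 3.824 × 10^8 m³ / (5.08 × 10^8 m² × 3.76 m) = 0.2002

Sy ≈ 0.2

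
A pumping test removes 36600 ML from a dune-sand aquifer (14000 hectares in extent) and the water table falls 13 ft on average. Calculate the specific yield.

Sy ≈ 0.066

A = 14000 hectares = 1.4 × 10^8 m²
Δh = 13 ft = 3.962 m
ΔV = 36600 ML = 3.66 × 10^7 m³
Sy = ΔV / (A × Δh) = 3.66 × 10^7 m³ / (1.4 × 10^8 m² × 3.962 m) = 0.06598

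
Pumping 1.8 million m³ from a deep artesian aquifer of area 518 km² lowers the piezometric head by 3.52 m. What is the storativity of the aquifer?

A = 518 km² = 5.18 × 10^8 m²
ΔV = 1.8 million m³ = 1.8 × 10^6 m³
S = ΔV / (A × Δh) = 1.8 × 10^6 m³ / (5.18 × 10^8 m² × 3.52 m) = 9.872 × 10^-4

S ≈ 9.9 × 10^-4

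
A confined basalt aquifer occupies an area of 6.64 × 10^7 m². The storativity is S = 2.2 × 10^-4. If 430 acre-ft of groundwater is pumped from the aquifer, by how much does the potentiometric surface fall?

ΔV = 430 acre-ft = 5.304 × 10^5 m³
Δh = ΔV / (S × A) = 5.304 × 10^5 m³ / (2.2 × 10^-4 × 6.64 × 10^7 m²) = 36.31 m

Δh ≈ 36.3 m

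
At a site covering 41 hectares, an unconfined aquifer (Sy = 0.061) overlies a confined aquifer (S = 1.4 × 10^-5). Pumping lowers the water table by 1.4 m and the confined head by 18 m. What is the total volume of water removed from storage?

A = 41 hectares = 4.1 × 10^5 m²
Unconfined: ΔV_u = Sy × A × Δh_u = 0.061 × 4.1 × 10^5 × 1.4 = 35010 m³
Confined: ΔV_c = S × A × Δh_c = 1.4 × 10^-5 × 4.1 × 10^5 × 18 = 103.3 m³
Total ΔV = 35010 + 103.3 = 35120 m³

ΔV ≈ 35100 m³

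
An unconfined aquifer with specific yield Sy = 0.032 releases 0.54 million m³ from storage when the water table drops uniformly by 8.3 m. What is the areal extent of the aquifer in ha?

ΔV = 0.54 million m³ = 5.4 × 10^5 m³
A = ΔV / (Sy × Δh) = 5.4 × 10^5 / (0.032 × 8.3) = 2.033 × 10^6 m²
A = 2.033 × 10^6 m² = 203.3 ha

A ≈ 203 ha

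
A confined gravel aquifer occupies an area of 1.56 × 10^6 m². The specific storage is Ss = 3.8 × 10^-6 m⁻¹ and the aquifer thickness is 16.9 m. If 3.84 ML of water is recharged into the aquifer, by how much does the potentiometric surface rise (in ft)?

Δh ≈ 126 ft

S = Ss × b = 3.8 × 10^-6 m⁻¹ × 16.9 m = 6.422 × 10^-5
ΔV = 3.84 ML = 3840 m³
Δh = ΔV / (S × A) = 3840 m³ / (6.422 × 10^-5 × 1.56 × 10^6 m²) = 38.33 m
Δh = 38.33 m = 125.8 ft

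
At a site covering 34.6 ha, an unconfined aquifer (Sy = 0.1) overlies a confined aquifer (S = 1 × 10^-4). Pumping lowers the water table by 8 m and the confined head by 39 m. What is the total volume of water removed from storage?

A = 34.6 ha = 3.46 × 10^5 m²
Unconfined: ΔV_u = Sy × A × Δh_u = 0.1 × 3.46 × 10^5 × 8 = 2.768 × 10^5 m³
Confined: ΔV_c = S × A × Δh_c = 1 × 10^-4 × 3.46 × 10^5 × 39 = 1349 m³
Total ΔV = 2.768 × 10^5 + 1349 = 2.781 × 10^5 m³

ΔV ≈ 2.78 × 10^5 m³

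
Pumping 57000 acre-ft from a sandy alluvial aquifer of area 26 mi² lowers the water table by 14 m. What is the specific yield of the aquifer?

A = 26 mi² = 6.734 × 10^7 m²
ΔV = 57000 acre-ft = 7.031 × 10^7 m³
Sy = ΔV / (A × Δh) = 7.031 × 10^7 m³ / (6.734 × 10^7 m² × 14 m) = 0.07458

Sy ≈ 0.075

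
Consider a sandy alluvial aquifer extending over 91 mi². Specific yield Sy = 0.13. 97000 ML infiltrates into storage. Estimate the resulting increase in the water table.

A = 91 mi² = 2.357 × 10^8 m²
ΔV = 97000 ML = 9.7 × 10^7 m³
Δh = ΔV / (Sy × A) = 9.7 × 10^7 m³ / (0.13 × 2.357 × 10^8 m²) = 3.166 m

Δh ≈ 3.17 m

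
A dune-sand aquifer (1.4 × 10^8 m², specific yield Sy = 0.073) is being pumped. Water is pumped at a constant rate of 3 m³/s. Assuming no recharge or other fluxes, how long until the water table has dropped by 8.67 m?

ΔV = Sy × A × Δh = 0.073 × 1.4 × 10^8 × 8.67 = 8.861 × 10^7 m³
Q = 3 m³/s = 2.592 × 10^5 m³/d
t = ΔV / Q = 8.861 × 10^7 m³ / 2.592 × 10^5 m³/d = 341.8 d

t ≈ 342 days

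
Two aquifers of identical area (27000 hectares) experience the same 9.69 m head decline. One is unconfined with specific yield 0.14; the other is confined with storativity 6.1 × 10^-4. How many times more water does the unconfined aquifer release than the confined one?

ΔV_u / ΔV_c ≈ 230

A = 27000 hectares = 2.7 × 10^8 m²
Unconfined: ΔV_u = Sy × A × Δh = 0.14 × 2.7 × 10^8 × 9.69 = 3.663 × 10^8 m³
Confined: ΔV_c = S × A × Δh = 6.1 × 10^-4 × 2.7 × 10^8 × 9.69 = 1.596 × 10^6 m³
Ratio = ΔV_u / ΔV_c = Sy / S = 0.14 / 6.1 × 10^-4 = 229.5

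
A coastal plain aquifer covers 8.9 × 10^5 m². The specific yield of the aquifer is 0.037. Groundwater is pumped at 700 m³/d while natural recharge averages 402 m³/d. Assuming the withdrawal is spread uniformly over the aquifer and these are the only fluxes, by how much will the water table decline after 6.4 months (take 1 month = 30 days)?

Δh ≈ 1.74 m

Net abstraction = 700 − 402 = 298 m³/d
t = 6.4 months = 192 d
ΔV = Q × t = 298 m³/d × 192 d = 57220 m³
Δh = ΔV / (Sy × A) = 57220 / (0.037 × 8.9 × 10^5) = 1.738 m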